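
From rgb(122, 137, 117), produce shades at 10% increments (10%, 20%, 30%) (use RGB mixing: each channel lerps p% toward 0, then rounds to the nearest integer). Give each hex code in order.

10%: (122 − 12.2 = 109.8→110, 137 − 13.7 = 123.3→123, 117 − 11.7 = 105.3→105) → #6E7B69
20%: (122 − 24.4 = 97.6→98, 137 − 27.4 = 109.6→110, 117 − 23.4 = 93.6→94) → #626E5E
30%: (122 − 36.6 = 85.4→85, 137 − 41.1 = 95.9→96, 117 − 35.1 = 81.9→82) → #556052

#6E7B69, #626E5E, #556052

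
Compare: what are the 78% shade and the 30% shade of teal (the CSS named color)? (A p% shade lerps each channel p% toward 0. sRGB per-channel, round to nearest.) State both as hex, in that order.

#001C1C, #005A5A

CSS teal is rgb(0, 128, 128).
78% shade:
  R: 0 + 0.78×(0−0) = 0 + 0 = 0 → 0
  G: 128 + 0.78×(0−128) = 128 − 99.84 = 28.16 → 28
  B: 128 − 99.84 = 28.16 → 28
  → #001C1C
30% shade:
  R: 0 + 0 = 0 → 0
  G: 128 + 0.3×(0−128) = 128 − 38.4 = 89.6 → 90
  B: 128 + 0.3×(0−128) = 128 − 38.4 = 89.6 → 90
  → #005A5A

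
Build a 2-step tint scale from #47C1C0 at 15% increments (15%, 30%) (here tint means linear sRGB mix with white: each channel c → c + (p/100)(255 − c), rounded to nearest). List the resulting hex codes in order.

#47C1C0 is rgb(71, 193, 192).
15%: (71 + 27.6 = 98.6→99, 193 + 9.3 = 202.3→202, 192 + 9.45 = 201.45→201) → #63CAC9
30%: (71 + 55.2 = 126.2→126, 193 + 18.6 = 211.6→212, 192 + 18.9 = 210.9→211) → #7ED4D3

#63CAC9, #7ED4D3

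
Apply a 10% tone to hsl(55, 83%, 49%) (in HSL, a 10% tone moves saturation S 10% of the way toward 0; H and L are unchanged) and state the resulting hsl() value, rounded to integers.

S moves 10% from 83 toward 0: 83 − 8.3 = 74.7 → 75.
H and L are unchanged.

hsl(55, 75%, 49%)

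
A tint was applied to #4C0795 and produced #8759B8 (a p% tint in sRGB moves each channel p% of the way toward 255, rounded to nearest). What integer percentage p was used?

33%

#4C0795 is rgb(76, 7, 149); #8759B8 is rgb(135, 89, 184).
On the G channel (widest range): 89 ≈ 7 + (p/100)(255 − 7), so p ≈ 100×(89 − 7)/(255 − 7) = 8200/248 = 33.06.
p = 33 reproduces all three channels after rounding.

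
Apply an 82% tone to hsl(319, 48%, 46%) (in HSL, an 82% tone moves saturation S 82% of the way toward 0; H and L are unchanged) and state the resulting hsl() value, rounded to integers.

S moves 82% from 48 toward 0: 48 − 39.36 = 8.64 → 9.
H and L are unchanged.

hsl(319, 9%, 46%)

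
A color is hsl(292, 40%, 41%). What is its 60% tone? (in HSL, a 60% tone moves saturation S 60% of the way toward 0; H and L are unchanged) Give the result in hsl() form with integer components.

S moves 60% from 40 toward 0: 40 − 24 = 16 → 16.
H and L are unchanged.

hsl(292, 16%, 41%)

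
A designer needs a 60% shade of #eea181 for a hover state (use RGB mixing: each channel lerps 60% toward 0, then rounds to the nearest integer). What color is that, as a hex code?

#5f4034

#eea181 is rgb(238, 161, 129).
Per channel, c → c + 0.6(0 − c):
  R: 238 + 0.6×(0−238) = 238 − 142.8 = 95.2 → 95
  G: 161 + 0.6×(0−161) = 161 − 96.6 = 64.4 → 64
  B: 129 + 0.6×(0−129) = 129 − 77.4 = 51.6 → 52
rgb(95, 64, 52) = #5f4034.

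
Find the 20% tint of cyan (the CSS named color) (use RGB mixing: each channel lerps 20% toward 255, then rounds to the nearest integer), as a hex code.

CSS cyan is rgb(0, 255, 255).
Lerp each channel 20% toward 255:
  R: 0 + 0.2×(255−0) = 0 + 51 = 51 → 51
  G: 255 + 0 = 255 → 255
  B: 255 + 0.2×(255−255) = 255 + 0 = 255 → 255
rgb(51, 255, 255) = #33FFFF.

#33FFFF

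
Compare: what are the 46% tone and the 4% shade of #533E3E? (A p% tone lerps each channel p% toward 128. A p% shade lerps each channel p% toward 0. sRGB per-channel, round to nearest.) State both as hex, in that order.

#533E3E is rgb(83, 62, 62).
46% tone:
  R: 83 + 0.46×(128−83) = 83 + 20.7 = 103.7 → 104
  G: 62 + 30.36 = 92.36 → 92
  B: 62 + 30.36 = 92.36 → 92
  → #685C5C
4% shade:
  R: 83 − 3.32 = 79.68 → 80
  G: 62 − 2.48 = 59.52 → 60
  B: 62 + 0.04×(0−62) = 62 − 2.48 = 59.52 → 60
  → #503C3C

#685C5C, #503C3C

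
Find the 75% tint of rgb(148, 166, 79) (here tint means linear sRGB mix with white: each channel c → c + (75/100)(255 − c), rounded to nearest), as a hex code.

#E4E9D3

Per channel, c → c + 0.75(255 − c):
  R: 148 + 80.25 = 228.25 → 228
  G: 166 + 66.75 = 232.75 → 233
  B: 79 + 0.75×(255−79) = 79 + 132 = 211 → 211
rgb(228, 233, 211) = #E4E9D3.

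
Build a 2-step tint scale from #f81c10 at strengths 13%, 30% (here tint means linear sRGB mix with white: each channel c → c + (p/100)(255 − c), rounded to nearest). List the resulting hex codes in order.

#f81c10 is rgb(248, 28, 16).
13%: (248 + 0.91 = 248.91→249, 28 + 29.51 = 57.51→58, 16 + 31.07 = 47.07→47) → #f93a2f
30%: (248 + 2.1 = 250.1→250, 28 + 68.1 = 96.1→96, 16 + 71.7 = 87.7→88) → #fa6058

#f93a2f, #fa6058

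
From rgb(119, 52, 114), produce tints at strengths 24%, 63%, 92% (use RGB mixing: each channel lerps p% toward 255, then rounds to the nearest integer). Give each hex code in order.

#986594, #CDB4CB, #F4EFF4

24%: (119 + 32.64 = 151.64→152, 52 + 48.72 = 100.72→101, 114 + 33.84 = 147.84→148) → #986594
63%: (119 + 85.68 = 204.68→205, 52 + 127.89 = 179.89→180, 114 + 88.83 = 202.83→203) → #CDB4CB
92%: (119 + 125.12 = 244.12→244, 52 + 186.76 = 238.76→239, 114 + 129.72 = 243.72→244) → #F4EFF4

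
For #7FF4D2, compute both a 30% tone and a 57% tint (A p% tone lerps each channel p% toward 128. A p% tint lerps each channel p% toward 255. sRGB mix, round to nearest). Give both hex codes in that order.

#7FF4D2 is rgb(127, 244, 210).
30% tone:
  R: 127 + 0.3 = 127.3 → 127
  G: 244 − 34.8 = 209.2 → 209
  B: 210 − 24.6 = 185.4 → 185
  → #7FD1B9
57% tint:
  R: 127 + 72.96 = 199.96 → 200
  G: 244 + 0.57×(255−244) = 244 + 6.27 = 250.27 → 250
  B: 210 + 0.57×(255−210) = 210 + 25.65 = 235.65 → 236
  → #C8FAEC

#7FD1B9, #C8FAEC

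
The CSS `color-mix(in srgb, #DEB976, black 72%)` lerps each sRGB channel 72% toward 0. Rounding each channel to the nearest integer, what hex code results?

#DEB976 is rgb(222, 185, 118).
Per channel, c → c + 0.72(0 − c):
  R: 222 − 159.84 = 62.16 → 62
  G: 185 − 133.2 = 51.8 → 52
  B: 118 + 0.72×(0−118) = 118 − 84.96 = 33.04 → 33
rgb(62, 52, 33) = #3E3421.

#3E3421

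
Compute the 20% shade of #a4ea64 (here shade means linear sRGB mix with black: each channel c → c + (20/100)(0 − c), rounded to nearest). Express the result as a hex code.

#a4ea64 is rgb(164, 234, 100).
A 20% shade moves each channel 20% toward 0:
  R: 164 − 32.8 = 131.2 → 131
  G: 234 + 0.2×(0−234) = 234 − 46.8 = 187.2 → 187
  B: 100 + 0.2×(0−100) = 100 − 20 = 80 → 80
rgb(131, 187, 80) = #83bb50.

#83bb50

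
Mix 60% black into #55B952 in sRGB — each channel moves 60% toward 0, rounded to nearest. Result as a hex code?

#224A21

#55B952 is rgb(85, 185, 82).
Per channel, c → c + 0.6(0 − c):
  R: 85 − 51 = 34 → 34
  G: 185 + 0.6×(0−185) = 185 − 111 = 74 → 74
  B: 82 − 49.2 = 32.8 → 33
rgb(34, 74, 33) = #224A21.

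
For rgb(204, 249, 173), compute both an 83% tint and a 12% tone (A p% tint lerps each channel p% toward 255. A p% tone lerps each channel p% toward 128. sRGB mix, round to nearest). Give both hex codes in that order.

#F6FEF1, #C3EAA8

83% tint:
  R: 204 + 42.33 = 246.33 → 246
  G: 249 + 0.83×(255−249) = 249 + 4.98 = 253.98 → 254
  B: 173 + 68.06 = 241.06 → 241
  → #F6FEF1
12% tone:
  R: 204 − 9.12 = 194.88 → 195
  G: 249 + 0.12×(128−249) = 249 − 14.52 = 234.48 → 234
  B: 173 + 0.12×(128−173) = 173 − 5.4 = 167.6 → 168
  → #C3EAA8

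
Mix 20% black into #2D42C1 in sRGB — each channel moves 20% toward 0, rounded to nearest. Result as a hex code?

#24359A

#2D42C1 is rgb(45, 66, 193).
A 20% shade moves each channel 20% toward 0:
  R: 45 + 0.2×(0−45) = 45 − 9 = 36 → 36
  G: 66 − 13.2 = 52.8 → 53
  B: 193 + 0.2×(0−193) = 193 − 38.6 = 154.4 → 154
rgb(36, 53, 154) = #24359A.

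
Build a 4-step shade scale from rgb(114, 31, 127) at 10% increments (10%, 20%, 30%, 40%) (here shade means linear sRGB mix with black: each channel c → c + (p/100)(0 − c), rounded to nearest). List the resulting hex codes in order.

#671c72, #5b1966, #501659, #44134c

10%: (114 − 11.4 = 102.6→103, 31 − 3.1 = 27.9→28, 127 − 12.7 = 114.3→114) → #671c72
20%: (114 − 22.8 = 91.2→91, 31 − 6.2 = 24.8→25, 127 − 25.4 = 101.6→102) → #5b1966
30%: (114 − 34.2 = 79.8→80, 31 − 9.3 = 21.7→22, 127 − 38.1 = 88.9→89) → #501659
40%: (114 − 45.6 = 68.4→68, 31 − 12.4 = 18.6→19, 127 − 50.8 = 76.2→76) → #44134c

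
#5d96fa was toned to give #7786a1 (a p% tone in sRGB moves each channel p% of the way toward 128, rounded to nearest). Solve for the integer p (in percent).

#5d96fa is rgb(93, 150, 250); #7786a1 is rgb(119, 134, 161).
On the B channel (widest range): 161 ≈ 250 + (p/100)(128 − 250), so p ≈ 100×(161 − 250)/(128 − 250) = -8900/-122 = 72.95.
p = 73 reproduces all three channels after rounding.

73%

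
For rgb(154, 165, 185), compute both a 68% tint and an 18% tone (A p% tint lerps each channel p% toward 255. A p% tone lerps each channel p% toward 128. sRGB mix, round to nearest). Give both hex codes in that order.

#DFE2E9, #959EAF

68% tint:
  R: 154 + 0.68×(255−154) = 154 + 68.68 = 222.68 → 223
  G: 165 + 0.68×(255−165) = 165 + 61.2 = 226.2 → 226
  B: 185 + 47.6 = 232.6 → 233
  → #DFE2E9
18% tone:
  R: 154 + 0.18×(128−154) = 154 − 4.68 = 149.32 → 149
  G: 165 + 0.18×(128−165) = 165 − 6.66 = 158.34 → 158
  B: 185 + 0.18×(128−185) = 185 − 10.26 = 174.74 → 175
  → #959EAF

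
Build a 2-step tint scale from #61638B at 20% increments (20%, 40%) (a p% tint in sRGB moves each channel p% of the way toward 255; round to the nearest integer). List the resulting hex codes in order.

#61638B is rgb(97, 99, 139).
20%: (97 + 31.6 = 128.6→129, 99 + 31.2 = 130.2→130, 139 + 23.2 = 162.2→162) → #8182A2
40%: (97 + 63.2 = 160.2→160, 99 + 62.4 = 161.4→161, 139 + 46.4 = 185.4→185) → #A0A1B9

#8182A2, #A0A1B9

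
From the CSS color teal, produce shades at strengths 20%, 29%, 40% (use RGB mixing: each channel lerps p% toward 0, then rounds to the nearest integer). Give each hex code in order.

CSS teal is rgb(0, 128, 128).
20%: (0→0, 128 − 25.6 = 102.4→102, 128 − 25.6 = 102.4→102) → #006666
29%: (0→0, 128 − 37.12 = 90.88→91, 128 − 37.12 = 90.88→91) → #005b5b
40%: (0→0, 128 − 51.2 = 76.8→77, 128 − 51.2 = 76.8→77) → #004d4d

#006666, #005b5b, #004d4d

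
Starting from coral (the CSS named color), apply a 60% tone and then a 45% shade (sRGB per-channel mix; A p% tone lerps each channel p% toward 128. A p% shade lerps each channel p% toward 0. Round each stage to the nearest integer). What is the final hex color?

#62463C

CSS coral is rgb(255, 127, 80).
A 60% tone moves each channel 60% toward 128:
  R: 255 − 76.2 = 178.8 → 179
  G: 127 + 0.6×(128−127) = 127 + 0.6 = 127.6 → 128
  B: 80 + 28.8 = 108.8 → 109
After the tone: rgb(179, 128, 109) = #B3806D.
A 45% shade moves each channel 45% toward 0:
  R: 179 − 80.55 = 98.45 → 98
  G: 128 + 0.45×(0−128) = 128 − 57.6 = 70.4 → 70
  B: 109 + 0.45×(0−109) = 109 − 49.05 = 59.95 → 60
rgb(98, 70, 60) = #62463C.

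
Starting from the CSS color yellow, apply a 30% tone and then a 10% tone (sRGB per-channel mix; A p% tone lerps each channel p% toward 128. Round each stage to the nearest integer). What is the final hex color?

CSS yellow is rgb(255, 255, 0).
Per channel, c → c + 0.3(128 − c):
  R: 255 + 0.3×(128−255) = 255 − 38.1 = 216.9 → 217
  G: 255 − 38.1 = 216.9 → 217
  B: 0 + 38.4 = 38.4 → 38
After the tone: rgb(217, 217, 38) = #d9d926.
Per channel, c → c + 0.1(128 − c):
  R: 217 − 8.9 = 208.1 → 208
  G: 217 + 0.1×(128−217) = 217 − 8.9 = 208.1 → 208
  B: 38 + 0.1×(128−38) = 38 + 9 = 47 → 47
rgb(208, 208, 47) = #d0d02f.

#d0d02f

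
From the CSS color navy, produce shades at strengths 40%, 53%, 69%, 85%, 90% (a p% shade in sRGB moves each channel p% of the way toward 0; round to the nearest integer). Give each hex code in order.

#00004d, #00003c, #000028, #000013, #00000d

CSS navy is rgb(0, 0, 128).
40%: (0→0, 0→0, 128 − 51.2 = 76.8→77) → #00004d
53%: (0→0, 0→0, 128 − 67.84 = 60.16→60) → #00003c
69%: (0→0, 0→0, 128 − 88.32 = 39.68→40) → #000028
85%: (0→0, 0→0, 128 − 108.8 = 19.2→19) → #000013
90%: (0→0, 0→0, 128 − 115.2 = 12.8→13) → #00000d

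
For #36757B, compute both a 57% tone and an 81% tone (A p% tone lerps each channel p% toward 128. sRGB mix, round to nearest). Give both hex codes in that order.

#36757B is rgb(54, 117, 123).
57% tone:
  R: 54 + 0.57×(128−54) = 54 + 42.18 = 96.18 → 96
  G: 117 + 0.57×(128−117) = 117 + 6.27 = 123.27 → 123
  B: 123 + 0.57×(128−123) = 123 + 2.85 = 125.85 → 126
  → #607B7E
81% tone:
  R: 54 + 59.94 = 113.94 → 114
  G: 117 + 0.81×(128−117) = 117 + 8.91 = 125.91 → 126
  B: 123 + 4.05 = 127.05 → 127
  → #727E7F

#607B7E, #727E7F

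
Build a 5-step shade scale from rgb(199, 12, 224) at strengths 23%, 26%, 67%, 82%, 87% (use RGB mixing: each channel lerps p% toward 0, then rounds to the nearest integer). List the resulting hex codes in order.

#9909AC, #9309A6, #42044A, #240228, #1A021D

23%: (199 − 45.77 = 153.23→153, 12 − 2.76 = 9.24→9, 224 − 51.52 = 172.48→172) → #9909AC
26%: (199 − 51.74 = 147.26→147, 12 − 3.12 = 8.88→9, 224 − 58.24 = 165.76→166) → #9309A6
67%: (199 − 133.33 = 65.67→66, 12 − 8.04 = 3.96→4, 224 − 150.08 = 73.92→74) → #42044A
82%: (199 − 163.18 = 35.82→36, 12 − 9.84 = 2.16→2, 224 − 183.68 = 40.32→40) → #240228
87%: (199 − 173.13 = 25.87→26, 12 − 10.44 = 1.56→2, 224 − 194.88 = 29.12→29) → #1A021D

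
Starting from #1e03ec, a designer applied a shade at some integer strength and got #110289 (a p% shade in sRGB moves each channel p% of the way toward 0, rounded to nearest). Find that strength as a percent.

#1e03ec is rgb(30, 3, 236); #110289 is rgb(17, 2, 137).
On the B channel (widest range): 137 ≈ 236 + (p/100)(0 − 236), so p ≈ 100×(137 − 236)/(0 − 236) = -9900/-236 = 41.95.
p = 42 reproduces all three channels after rounding.

42%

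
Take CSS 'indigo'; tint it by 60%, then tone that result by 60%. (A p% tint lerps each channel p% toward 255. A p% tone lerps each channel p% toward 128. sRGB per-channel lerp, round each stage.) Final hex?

#968A9F

CSS indigo is rgb(75, 0, 130).
Per channel, c → c + 0.6(255 − c):
  R: 75 + 0.6×(255−75) = 75 + 108 = 183 → 183
  G: 0 + 153 = 153 → 153
  B: 130 + 0.6×(255−130) = 130 + 75 = 205 → 205
After the tint: rgb(183, 153, 205) = #B799CD.
Per channel, c → c + 0.6(128 − c):
  R: 183 + 0.6×(128−183) = 183 − 33 = 150 → 150
  G: 153 + 0.6×(128−153) = 153 − 15 = 138 → 138
  B: 205 + 0.6×(128−205) = 205 − 46.2 = 158.8 → 159
rgb(150, 138, 159) = #968A9F.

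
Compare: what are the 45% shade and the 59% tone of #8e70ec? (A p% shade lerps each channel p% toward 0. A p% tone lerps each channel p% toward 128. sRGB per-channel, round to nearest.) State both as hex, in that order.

#8e70ec is rgb(142, 112, 236).
45% shade:
  R: 142 − 63.9 = 78.1 → 78
  G: 112 − 50.4 = 61.6 → 62
  B: 236 + 0.45×(0−236) = 236 − 106.2 = 129.8 → 130
  → #4e3e82
59% tone:
  R: 142 − 8.26 = 133.74 → 134
  G: 112 + 0.59×(128−112) = 112 + 9.44 = 121.44 → 121
  B: 236 + 0.59×(128−236) = 236 − 63.72 = 172.28 → 172
  → #8679ac

#4e3e82, #8679ac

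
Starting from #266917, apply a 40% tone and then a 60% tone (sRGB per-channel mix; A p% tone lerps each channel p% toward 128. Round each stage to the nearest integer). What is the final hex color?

#266917 is rgb(38, 105, 23).
A 40% tone moves each channel 40% toward 128:
  R: 38 + 36 = 74 → 74
  G: 105 + 9.2 = 114.2 → 114
  B: 23 + 42 = 65 → 65
After the tone: rgb(74, 114, 65) = #4a7241.
A 60% tone moves each channel 60% toward 128:
  R: 74 + 0.6×(128−74) = 74 + 32.4 = 106.4 → 106
  G: 114 + 0.6×(128−114) = 114 + 8.4 = 122.4 → 122
  B: 65 + 0.6×(128−65) = 65 + 37.8 = 102.8 → 103
rgb(106, 122, 103) = #6a7a67.

#6a7a67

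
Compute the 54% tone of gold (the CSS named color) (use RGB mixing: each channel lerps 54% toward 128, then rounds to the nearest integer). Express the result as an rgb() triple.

CSS gold is rgb(255, 215, 0).
Per channel, c → c + 0.54(128 − c):
  R: 255 + 0.54×(128−255) = 255 − 68.58 = 186.42 → 186
  G: 215 + 0.54×(128−215) = 215 − 46.98 = 168.02 → 168
  B: 0 + 69.12 = 69.12 → 69

rgb(186, 168, 69)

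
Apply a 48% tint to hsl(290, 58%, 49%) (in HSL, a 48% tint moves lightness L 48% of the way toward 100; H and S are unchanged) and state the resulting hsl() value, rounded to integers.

L moves 48% from 49 toward 100: 49 + 24.48 = 73.48 → 73.
H and S are unchanged.

hsl(290, 58%, 73%)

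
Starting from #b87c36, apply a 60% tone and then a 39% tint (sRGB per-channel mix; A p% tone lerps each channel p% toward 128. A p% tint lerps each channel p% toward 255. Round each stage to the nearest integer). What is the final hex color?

#b87c36 is rgb(184, 124, 54).
A 60% tone moves each channel 60% toward 128:
  R: 184 + 0.6×(128−184) = 184 − 33.6 = 150.4 → 150
  G: 124 + 0.6×(128−124) = 124 + 2.4 = 126.4 → 126
  B: 54 + 0.6×(128−54) = 54 + 44.4 = 98.4 → 98
After the tone: rgb(150, 126, 98) = #967e62.
Per channel, c → c + 0.39(255 − c):
  R: 150 + 40.95 = 190.95 → 191
  G: 126 + 0.39×(255−126) = 126 + 50.31 = 176.31 → 176
  B: 98 + 0.39×(255−98) = 98 + 61.23 = 159.23 → 159
rgb(191, 176, 159) = #bfb09f.

#bfb09f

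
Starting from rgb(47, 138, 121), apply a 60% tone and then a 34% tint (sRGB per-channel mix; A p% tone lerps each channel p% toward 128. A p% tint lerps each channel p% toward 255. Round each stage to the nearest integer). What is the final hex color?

#96aea9

Lerp each channel 60% toward 128:
  R: 47 + 0.6×(128−47) = 47 + 48.6 = 95.6 → 96
  G: 138 + 0.6×(128−138) = 138 − 6 = 132 → 132
  B: 121 + 0.6×(128−121) = 121 + 4.2 = 125.2 → 125
After the tone: rgb(96, 132, 125) = #60847d.
Per channel, c → c + 0.34(255 − c):
  R: 96 + 0.34×(255−96) = 96 + 54.06 = 150.06 → 150
  G: 132 + 0.34×(255−132) = 132 + 41.82 = 173.82 → 174
  B: 125 + 44.2 = 169.2 → 169
rgb(150, 174, 169) = #96aea9.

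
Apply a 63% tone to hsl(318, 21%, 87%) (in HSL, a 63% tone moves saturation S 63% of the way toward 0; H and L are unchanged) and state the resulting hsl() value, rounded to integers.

S moves 63% from 21 toward 0: 21 − 13.23 = 7.77 → 8.
H and L are unchanged.

hsl(318, 8%, 87%)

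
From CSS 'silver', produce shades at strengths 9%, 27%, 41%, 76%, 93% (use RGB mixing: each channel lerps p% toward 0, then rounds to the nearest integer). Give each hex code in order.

#afafaf, #8c8c8c, #717171, #2e2e2e, #0d0d0d

CSS silver is rgb(192, 192, 192).
9%: (192 − 17.28 = 174.72→175, 192 − 17.28 = 174.72→175, 192 − 17.28 = 174.72→175) → #afafaf
27%: (192 − 51.84 = 140.16→140, 192 − 51.84 = 140.16→140, 192 − 51.84 = 140.16→140) → #8c8c8c
41%: (192 − 78.72 = 113.28→113, 192 − 78.72 = 113.28→113, 192 − 78.72 = 113.28→113) → #717171
76%: (192 − 145.92 = 46.08→46, 192 − 145.92 = 46.08→46, 192 − 145.92 = 46.08→46) → #2e2e2e
93%: (192 − 178.56 = 13.44→13, 192 − 178.56 = 13.44→13, 192 − 178.56 = 13.44→13) → #0d0d0d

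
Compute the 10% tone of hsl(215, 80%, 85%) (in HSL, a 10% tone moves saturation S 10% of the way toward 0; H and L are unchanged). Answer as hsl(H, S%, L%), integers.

S moves 10% from 80 toward 0: 80 − 8 = 72 → 72.
H and L are unchanged.

hsl(215, 72%, 85%)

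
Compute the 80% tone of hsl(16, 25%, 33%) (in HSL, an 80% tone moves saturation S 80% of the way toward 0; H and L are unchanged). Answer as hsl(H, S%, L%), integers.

hsl(16, 5%, 33%)

S moves 80% from 25 toward 0: 25 − 20 = 5 → 5.
H and L are unchanged.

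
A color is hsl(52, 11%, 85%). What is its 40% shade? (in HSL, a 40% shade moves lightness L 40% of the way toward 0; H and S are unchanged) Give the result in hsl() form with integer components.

hsl(52, 11%, 51%)

L moves 40% from 85 toward 0: 85 − 34 = 51 → 51.
H and S are unchanged.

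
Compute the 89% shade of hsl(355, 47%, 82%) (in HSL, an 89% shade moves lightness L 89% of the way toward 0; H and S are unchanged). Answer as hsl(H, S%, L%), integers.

hsl(355, 47%, 9%)

L moves 89% from 82 toward 0: 82 − 72.98 = 9.02 → 9.
H and S are unchanged.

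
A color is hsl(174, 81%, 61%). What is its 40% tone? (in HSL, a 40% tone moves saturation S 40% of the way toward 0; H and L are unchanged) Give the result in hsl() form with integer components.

hsl(174, 49%, 61%)

S moves 40% from 81 toward 0: 81 − 32.4 = 48.6 → 49.
H and L are unchanged.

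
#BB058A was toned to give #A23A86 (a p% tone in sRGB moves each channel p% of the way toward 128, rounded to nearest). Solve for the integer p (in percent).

#BB058A is rgb(187, 5, 138); #A23A86 is rgb(162, 58, 134).
On the G channel (widest range): 58 ≈ 5 + (p/100)(128 − 5), so p ≈ 100×(58 − 5)/(128 − 5) = 5300/123 = 43.09.
p = 43 reproduces all three channels after rounding.

43%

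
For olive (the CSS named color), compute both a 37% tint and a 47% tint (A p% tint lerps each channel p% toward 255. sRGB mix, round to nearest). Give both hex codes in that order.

CSS olive is rgb(128, 128, 0).
37% tint:
  R: 128 + 46.99 = 174.99 → 175
  G: 128 + 46.99 = 174.99 → 175
  B: 0 + 94.35 = 94.35 → 94
  → #AFAF5E
47% tint:
  R: 128 + 0.47×(255−128) = 128 + 59.69 = 187.69 → 188
  G: 128 + 59.69 = 187.69 → 188
  B: 0 + 0.47×(255−0) = 0 + 119.85 = 119.85 → 120
  → #BCBC78

#AFAF5E, #BCBC78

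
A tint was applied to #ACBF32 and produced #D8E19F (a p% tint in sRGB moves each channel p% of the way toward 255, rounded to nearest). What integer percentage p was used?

53%

#ACBF32 is rgb(172, 191, 50); #D8E19F is rgb(216, 225, 159).
On the B channel (widest range): 159 ≈ 50 + (p/100)(255 − 50), so p ≈ 100×(159 − 50)/(255 − 50) = 10900/205 = 53.17.
p = 53 reproduces all three channels after rounding.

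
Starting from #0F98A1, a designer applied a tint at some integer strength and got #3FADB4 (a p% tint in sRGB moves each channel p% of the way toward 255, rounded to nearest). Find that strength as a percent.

20%

#0F98A1 is rgb(15, 152, 161); #3FADB4 is rgb(63, 173, 180).
On the R channel (widest range): 63 ≈ 15 + (p/100)(255 − 15), so p ≈ 100×(63 − 15)/(255 − 15) = 4800/240 = 20.00.
p = 20 reproduces all three channels after rounding.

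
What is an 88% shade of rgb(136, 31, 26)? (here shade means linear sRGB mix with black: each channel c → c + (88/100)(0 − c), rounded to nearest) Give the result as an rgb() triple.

rgb(16, 4, 3)

An 88% shade moves each channel 88% toward 0:
  R: 136 + 0.88×(0−136) = 136 − 119.68 = 16.32 → 16
  G: 31 + 0.88×(0−31) = 31 − 27.28 = 3.72 → 4
  B: 26 + 0.88×(0−26) = 26 − 22.88 = 3.12 → 3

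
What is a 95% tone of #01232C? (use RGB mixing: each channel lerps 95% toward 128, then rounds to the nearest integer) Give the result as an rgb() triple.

#01232C is rgb(1, 35, 44).
A 95% tone moves each channel 95% toward 128:
  R: 1 + 120.65 = 121.65 → 122
  G: 35 + 88.35 = 123.35 → 123
  B: 44 + 0.95×(128−44) = 44 + 79.8 = 123.8 → 124

rgb(122, 123, 124)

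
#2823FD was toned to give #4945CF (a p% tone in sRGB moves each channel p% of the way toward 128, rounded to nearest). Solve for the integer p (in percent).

#2823FD is rgb(40, 35, 253); #4945CF is rgb(73, 69, 207).
On the B channel (widest range): 207 ≈ 253 + (p/100)(128 − 253), so p ≈ 100×(207 − 253)/(128 − 253) = -4600/-125 = 36.80.
p = 37 reproduces all three channels after rounding.

37%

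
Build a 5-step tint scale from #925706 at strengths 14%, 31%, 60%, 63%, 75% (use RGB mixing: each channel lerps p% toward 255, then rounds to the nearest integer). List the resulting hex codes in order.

#925706 is rgb(146, 87, 6).
14%: (146 + 15.26 = 161.26→161, 87 + 23.52 = 110.52→111, 6 + 34.86 = 40.86→41) → #A16F29
31%: (146 + 33.79 = 179.79→180, 87 + 52.08 = 139.08→139, 6 + 77.19 = 83.19→83) → #B48B53
60%: (146 + 65.4 = 211.4→211, 87 + 100.8 = 187.8→188, 6 + 149.4 = 155.4→155) → #D3BC9B
63%: (146 + 68.67 = 214.67→215, 87 + 105.84 = 192.84→193, 6 + 156.87 = 162.87→163) → #D7C1A3
75%: (146 + 81.75 = 227.75→228, 87 + 126 = 213→213, 6 + 186.75 = 192.75→193) → #E4D5C1

#A16F29, #B48B53, #D3BC9B, #D7C1A3, #E4D5C1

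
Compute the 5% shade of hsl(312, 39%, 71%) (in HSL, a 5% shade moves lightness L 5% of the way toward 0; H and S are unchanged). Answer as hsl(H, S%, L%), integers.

hsl(312, 39%, 67%)

L moves 5% from 71 toward 0: 71 − 3.55 = 67.45 → 67.
H and S are unchanged.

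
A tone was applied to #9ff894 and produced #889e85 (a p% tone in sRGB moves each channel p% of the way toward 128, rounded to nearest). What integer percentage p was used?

#9ff894 is rgb(159, 248, 148); #889e85 is rgb(136, 158, 133).
On the G channel (widest range): 158 ≈ 248 + (p/100)(128 − 248), so p ≈ 100×(158 − 248)/(128 − 248) = -9000/-120 = 75.00.
p = 75 reproduces all three channels after rounding.

75%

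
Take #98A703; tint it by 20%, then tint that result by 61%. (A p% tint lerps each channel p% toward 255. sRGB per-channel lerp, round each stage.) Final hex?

#98A703 is rgb(152, 167, 3).
Per channel, c → c + 0.2(255 − c):
  R: 152 + 0.2×(255−152) = 152 + 20.6 = 172.6 → 173
  G: 167 + 0.2×(255−167) = 167 + 17.6 = 184.6 → 185
  B: 3 + 0.2×(255−3) = 3 + 50.4 = 53.4 → 53
After the tint: rgb(173, 185, 53) = #ADB935.
A 61% tint moves each channel 61% toward 255:
  R: 173 + 0.61×(255−173) = 173 + 50.02 = 223.02 → 223
  G: 185 + 0.61×(255−185) = 185 + 42.7 = 227.7 → 228
  B: 53 + 0.61×(255−53) = 53 + 123.22 = 176.22 → 176
rgb(223, 228, 176) = #DFE4B0.

#DFE4B0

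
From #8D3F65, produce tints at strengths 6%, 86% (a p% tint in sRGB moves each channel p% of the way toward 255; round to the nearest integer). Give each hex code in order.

#8D3F65 is rgb(141, 63, 101).
6%: (141 + 6.84 = 147.84→148, 63 + 11.52 = 74.52→75, 101 + 9.24 = 110.24→110) → #944B6E
86%: (141 + 98.04 = 239.04→239, 63 + 165.12 = 228.12→228, 101 + 132.44 = 233.44→233) → #EFE4E9

#944B6E, #EFE4E9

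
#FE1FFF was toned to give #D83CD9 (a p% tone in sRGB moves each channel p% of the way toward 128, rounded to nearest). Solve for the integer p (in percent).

#FE1FFF is rgb(254, 31, 255); #D83CD9 is rgb(216, 60, 217).
On the B channel (widest range): 217 ≈ 255 + (p/100)(128 − 255), so p ≈ 100×(217 − 255)/(128 − 255) = -3800/-127 = 29.92.
p = 30 reproduces all three channels after rounding.

30%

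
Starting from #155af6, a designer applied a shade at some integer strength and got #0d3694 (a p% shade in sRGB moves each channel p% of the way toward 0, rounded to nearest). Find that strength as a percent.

40%

#155af6 is rgb(21, 90, 246); #0d3694 is rgb(13, 54, 148).
On the B channel (widest range): 148 ≈ 246 + (p/100)(0 − 246), so p ≈ 100×(148 − 246)/(0 − 246) = -9800/-246 = 39.84.
p = 40 reproduces all three channels after rounding.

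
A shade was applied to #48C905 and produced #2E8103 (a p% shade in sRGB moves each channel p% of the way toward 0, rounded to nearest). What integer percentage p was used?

#48C905 is rgb(72, 201, 5); #2E8103 is rgb(46, 129, 3).
On the G channel (widest range): 129 ≈ 201 + (p/100)(0 − 201), so p ≈ 100×(129 − 201)/(0 − 201) = -7200/-201 = 35.82.
p = 36 reproduces all three channels after rounding.

36%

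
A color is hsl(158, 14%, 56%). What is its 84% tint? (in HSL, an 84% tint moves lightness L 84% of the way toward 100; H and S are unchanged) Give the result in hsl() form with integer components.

L moves 84% from 56 toward 100: 56 + 36.96 = 92.96 → 93.
H and S are unchanged.

hsl(158, 14%, 93%)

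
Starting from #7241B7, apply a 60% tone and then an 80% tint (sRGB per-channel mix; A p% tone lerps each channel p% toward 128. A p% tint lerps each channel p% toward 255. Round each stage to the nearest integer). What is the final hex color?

#7241B7 is rgb(114, 65, 183).
A 60% tone moves each channel 60% toward 128:
  R: 114 + 8.4 = 122.4 → 122
  G: 65 + 37.8 = 102.8 → 103
  B: 183 + 0.6×(128−183) = 183 − 33 = 150 → 150
After the tone: rgb(122, 103, 150) = #7A6796.
An 80% tint moves each channel 80% toward 255:
  R: 122 + 0.8×(255−122) = 122 + 106.4 = 228.4 → 228
  G: 103 + 121.6 = 224.6 → 225
  B: 150 + 0.8×(255−150) = 150 + 84 = 234 → 234
rgb(228, 225, 234) = #E4E1EA.

#E4E1EA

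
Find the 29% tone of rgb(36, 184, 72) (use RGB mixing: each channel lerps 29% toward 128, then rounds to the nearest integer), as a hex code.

#3fa858

Per channel, c → c + 0.29(128 − c):
  R: 36 + 0.29×(128−36) = 36 + 26.68 = 62.68 → 63
  G: 184 − 16.24 = 167.76 → 168
  B: 72 + 0.29×(128−72) = 72 + 16.24 = 88.24 → 88
rgb(63, 168, 88) = #3fa858.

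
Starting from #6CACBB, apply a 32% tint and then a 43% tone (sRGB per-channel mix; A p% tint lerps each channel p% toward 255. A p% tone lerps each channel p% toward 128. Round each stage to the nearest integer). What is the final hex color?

#6CACBB is rgb(108, 172, 187).
A 32% tint moves each channel 32% toward 255:
  R: 108 + 47.04 = 155.04 → 155
  G: 172 + 26.56 = 198.56 → 199
  B: 187 + 21.76 = 208.76 → 209
After the tint: rgb(155, 199, 209) = #9BC7D1.
A 43% tone moves each channel 43% toward 128:
  R: 155 + 0.43×(128−155) = 155 − 11.61 = 143.39 → 143
  G: 199 − 30.53 = 168.47 → 168
  B: 209 + 0.43×(128−209) = 209 − 34.83 = 174.17 → 174
rgb(143, 168, 174) = #8FA8AE.

#8FA8AE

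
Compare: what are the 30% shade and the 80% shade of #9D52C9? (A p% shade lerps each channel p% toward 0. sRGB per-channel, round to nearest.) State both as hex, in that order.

#9D52C9 is rgb(157, 82, 201).
30% shade:
  R: 157 + 0.3×(0−157) = 157 − 47.1 = 109.9 → 110
  G: 82 − 24.6 = 57.4 → 57
  B: 201 − 60.3 = 140.7 → 141
  → #6E398D
80% shade:
  R: 157 + 0.8×(0−157) = 157 − 125.6 = 31.4 → 31
  G: 82 + 0.8×(0−82) = 82 − 65.6 = 16.4 → 16
  B: 201 + 0.8×(0−201) = 201 − 160.8 = 40.2 → 40
  → #1F1028

#6E398D, #1F1028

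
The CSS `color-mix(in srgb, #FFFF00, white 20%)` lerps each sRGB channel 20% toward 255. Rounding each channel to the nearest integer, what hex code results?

#FFFF00 is rgb(255, 255, 0).
Lerp each channel 20% toward 255:
  R: 255 + 0 = 255 → 255
  G: 255 + 0.2×(255−255) = 255 + 0 = 255 → 255
  B: 0 + 0.2×(255−0) = 0 + 51 = 51 → 51
rgb(255, 255, 51) = #FFFF33.

#FFFF33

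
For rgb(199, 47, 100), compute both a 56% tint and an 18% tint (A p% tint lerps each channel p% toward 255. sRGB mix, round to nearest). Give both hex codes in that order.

56% tint:
  R: 199 + 0.56×(255−199) = 199 + 31.36 = 230.36 → 230
  G: 47 + 0.56×(255−47) = 47 + 116.48 = 163.48 → 163
  B: 100 + 0.56×(255−100) = 100 + 86.8 = 186.8 → 187
  → #E6A3BB
18% tint:
  R: 199 + 10.08 = 209.08 → 209
  G: 47 + 0.18×(255−47) = 47 + 37.44 = 84.44 → 84
  B: 100 + 27.9 = 127.9 → 128
  → #D15480

#E6A3BB, #D15480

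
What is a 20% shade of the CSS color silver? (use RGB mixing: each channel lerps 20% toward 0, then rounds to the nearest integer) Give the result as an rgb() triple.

rgb(154, 154, 154)

CSS silver is rgb(192, 192, 192).
A 20% shade moves each channel 20% toward 0:
  R: 192 − 38.4 = 153.6 → 154
  G: 192 − 38.4 = 153.6 → 154
  B: 192 − 38.4 = 153.6 → 154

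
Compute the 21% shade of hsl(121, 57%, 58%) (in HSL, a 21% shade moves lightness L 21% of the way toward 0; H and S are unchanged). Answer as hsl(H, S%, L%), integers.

L moves 21% from 58 toward 0: 58 − 12.18 = 45.82 → 46.
H and S are unchanged.

hsl(121, 57%, 46%)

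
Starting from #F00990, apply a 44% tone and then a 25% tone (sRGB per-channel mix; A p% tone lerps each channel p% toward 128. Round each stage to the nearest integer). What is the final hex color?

#F00990 is rgb(240, 9, 144).
Lerp each channel 44% toward 128:
  R: 240 + 0.44×(128−240) = 240 − 49.28 = 190.72 → 191
  G: 9 + 52.36 = 61.36 → 61
  B: 144 + 0.44×(128−144) = 144 − 7.04 = 136.96 → 137
After the tone: rgb(191, 61, 137) = #BF3D89.
Per channel, c → c + 0.25(128 − c):
  R: 191 − 15.75 = 175.25 → 175
  G: 61 + 0.25×(128−61) = 61 + 16.75 = 77.75 → 78
  B: 137 + 0.25×(128−137) = 137 − 2.25 = 134.75 → 135
rgb(175, 78, 135) = #AF4E87.

#AF4E87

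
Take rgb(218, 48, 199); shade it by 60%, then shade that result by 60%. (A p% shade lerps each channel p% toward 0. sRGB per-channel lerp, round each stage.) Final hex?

Lerp each channel 60% toward 0:
  R: 218 + 0.6×(0−218) = 218 − 130.8 = 87.2 → 87
  G: 48 − 28.8 = 19.2 → 19
  B: 199 − 119.4 = 79.6 → 80
After the shade: rgb(87, 19, 80) = #571350.
Per channel, c → c + 0.6(0 − c):
  R: 87 − 52.2 = 34.8 → 35
  G: 19 − 11.4 = 7.6 → 8
  B: 80 + 0.6×(0−80) = 80 − 48 = 32 → 32
rgb(35, 8, 32) = #230820.

#230820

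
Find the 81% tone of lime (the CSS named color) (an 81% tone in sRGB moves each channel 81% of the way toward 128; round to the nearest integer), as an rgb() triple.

CSS lime is rgb(0, 255, 0).
Per channel, c → c + 0.81(128 − c):
  R: 0 + 0.81×(128−0) = 0 + 103.68 = 103.68 → 104
  G: 255 + 0.81×(128−255) = 255 − 102.87 = 152.13 → 152
  B: 0 + 0.81×(128−0) = 0 + 103.68 = 103.68 → 104

rgb(104, 152, 104)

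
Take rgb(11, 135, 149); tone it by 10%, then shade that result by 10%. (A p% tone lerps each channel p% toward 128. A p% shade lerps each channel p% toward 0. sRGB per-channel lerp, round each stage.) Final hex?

A 10% tone moves each channel 10% toward 128:
  R: 11 + 0.1×(128−11) = 11 + 11.7 = 22.7 → 23
  G: 135 + 0.1×(128−135) = 135 − 0.7 = 134.3 → 134
  B: 149 + 0.1×(128−149) = 149 − 2.1 = 146.9 → 147
After the tone: rgb(23, 134, 147) = #178693.
Lerp each channel 10% toward 0:
  R: 23 − 2.3 = 20.7 → 21
  G: 134 − 13.4 = 120.6 → 121
  B: 147 − 14.7 = 132.3 → 132
rgb(21, 121, 132) = #157984.

#157984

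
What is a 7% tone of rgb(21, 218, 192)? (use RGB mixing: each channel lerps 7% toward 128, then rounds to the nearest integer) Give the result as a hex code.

Lerp each channel 7% toward 128:
  R: 21 + 7.49 = 28.49 → 28
  G: 218 + 0.07×(128−218) = 218 − 6.3 = 211.7 → 212
  B: 192 + 0.07×(128−192) = 192 − 4.48 = 187.52 → 188
rgb(28, 212, 188) = #1cd4bc.

#1cd4bc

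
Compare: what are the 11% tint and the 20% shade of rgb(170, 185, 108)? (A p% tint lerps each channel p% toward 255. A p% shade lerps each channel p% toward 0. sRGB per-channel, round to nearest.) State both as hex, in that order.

#b3c17c, #889456

11% tint:
  R: 170 + 9.35 = 179.35 → 179
  G: 185 + 0.11×(255−185) = 185 + 7.7 = 192.7 → 193
  B: 108 + 0.11×(255−108) = 108 + 16.17 = 124.17 → 124
  → #b3c17c
20% shade:
  R: 170 + 0.2×(0−170) = 170 − 34 = 136 → 136
  G: 185 − 37 = 148 → 148
  B: 108 − 21.6 = 86.4 → 86
  → #889456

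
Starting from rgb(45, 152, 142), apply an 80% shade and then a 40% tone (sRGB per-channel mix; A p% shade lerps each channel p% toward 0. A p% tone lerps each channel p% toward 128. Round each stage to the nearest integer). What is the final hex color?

An 80% shade moves each channel 80% toward 0:
  R: 45 − 36 = 9 → 9
  G: 152 − 121.6 = 30.4 → 30
  B: 142 − 113.6 = 28.4 → 28
After the shade: rgb(9, 30, 28) = #091E1C.
Lerp each channel 40% toward 128:
  R: 9 + 47.6 = 56.6 → 57
  G: 30 + 0.4×(128−30) = 30 + 39.2 = 69.2 → 69
  B: 28 + 40 = 68 → 68
rgb(57, 69, 68) = #394544.

#394544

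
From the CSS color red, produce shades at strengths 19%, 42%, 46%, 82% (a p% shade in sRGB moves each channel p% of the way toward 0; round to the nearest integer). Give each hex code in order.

CSS red is rgb(255, 0, 0).
19%: (255 − 48.45 = 206.55→207, 0→0, 0→0) → #CF0000
42%: (255 − 107.1 = 147.9→148, 0→0, 0→0) → #940000
46%: (255 − 117.3 = 137.7→138, 0→0, 0→0) → #8A0000
82%: (255 − 209.1 = 45.9→46, 0→0, 0→0) → #2E0000

#CF0000, #940000, #8A0000, #2E0000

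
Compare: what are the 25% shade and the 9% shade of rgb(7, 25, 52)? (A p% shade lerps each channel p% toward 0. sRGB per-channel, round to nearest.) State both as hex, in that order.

25% shade:
  R: 7 + 0.25×(0−7) = 7 − 1.75 = 5.25 → 5
  G: 25 + 0.25×(0−25) = 25 − 6.25 = 18.75 → 19
  B: 52 + 0.25×(0−52) = 52 − 13 = 39 → 39
  → #051327
9% shade:
  R: 7 + 0.09×(0−7) = 7 − 0.63 = 6.37 → 6
  G: 25 + 0.09×(0−25) = 25 − 2.25 = 22.75 → 23
  B: 52 + 0.09×(0−52) = 52 − 4.68 = 47.32 → 47
  → #06172f

#051327, #06172f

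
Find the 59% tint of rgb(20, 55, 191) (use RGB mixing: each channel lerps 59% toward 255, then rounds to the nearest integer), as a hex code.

Per channel, c → c + 0.59(255 − c):
  R: 20 + 138.65 = 158.65 → 159
  G: 55 + 0.59×(255−55) = 55 + 118 = 173 → 173
  B: 191 + 0.59×(255−191) = 191 + 37.76 = 228.76 → 229
rgb(159, 173, 229) = #9FADE5.

#9FADE5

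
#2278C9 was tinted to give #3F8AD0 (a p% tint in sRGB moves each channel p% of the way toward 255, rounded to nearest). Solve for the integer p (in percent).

#2278C9 is rgb(34, 120, 201); #3F8AD0 is rgb(63, 138, 208).
On the R channel (widest range): 63 ≈ 34 + (p/100)(255 − 34), so p ≈ 100×(63 − 34)/(255 − 34) = 2900/221 = 13.12.
p = 13 reproduces all three channels after rounding.

13%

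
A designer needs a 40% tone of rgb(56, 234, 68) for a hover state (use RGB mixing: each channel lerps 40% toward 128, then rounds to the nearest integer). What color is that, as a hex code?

Per channel, c → c + 0.4(128 − c):
  R: 56 + 0.4×(128−56) = 56 + 28.8 = 84.8 → 85
  G: 234 − 42.4 = 191.6 → 192
  B: 68 + 24 = 92 → 92
rgb(85, 192, 92) = #55C05C.

#55C05C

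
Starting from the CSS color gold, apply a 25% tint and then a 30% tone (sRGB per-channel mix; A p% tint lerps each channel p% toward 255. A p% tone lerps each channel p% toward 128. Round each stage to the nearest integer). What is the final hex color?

#d9c453

CSS gold is rgb(255, 215, 0).
Lerp each channel 25% toward 255:
  R: 255 + 0.25×(255−255) = 255 + 0 = 255 → 255
  G: 215 + 0.25×(255−215) = 215 + 10 = 225 → 225
  B: 0 + 0.25×(255−0) = 0 + 63.75 = 63.75 → 64
After the tint: rgb(255, 225, 64) = #ffe140.
Lerp each channel 30% toward 128:
  R: 255 + 0.3×(128−255) = 255 − 38.1 = 216.9 → 217
  G: 225 + 0.3×(128−225) = 225 − 29.1 = 195.9 → 196
  B: 64 + 0.3×(128−64) = 64 + 19.2 = 83.2 → 83
rgb(217, 196, 83) = #d9c453.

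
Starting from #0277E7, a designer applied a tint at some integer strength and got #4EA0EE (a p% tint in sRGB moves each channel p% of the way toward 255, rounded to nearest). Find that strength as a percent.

#0277E7 is rgb(2, 119, 231); #4EA0EE is rgb(78, 160, 238).
On the R channel (widest range): 78 ≈ 2 + (p/100)(255 − 2), so p ≈ 100×(78 − 2)/(255 − 2) = 7600/253 = 30.04.
p = 30 reproduces all three channels after rounding.

30%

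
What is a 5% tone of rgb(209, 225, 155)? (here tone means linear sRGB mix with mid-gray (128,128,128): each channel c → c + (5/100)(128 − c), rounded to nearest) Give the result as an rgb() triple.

rgb(205, 220, 154)

Lerp each channel 5% toward 128:
  R: 209 − 4.05 = 204.95 → 205
  G: 225 − 4.85 = 220.15 → 220
  B: 155 + 0.05×(128−155) = 155 − 1.35 = 153.65 → 154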